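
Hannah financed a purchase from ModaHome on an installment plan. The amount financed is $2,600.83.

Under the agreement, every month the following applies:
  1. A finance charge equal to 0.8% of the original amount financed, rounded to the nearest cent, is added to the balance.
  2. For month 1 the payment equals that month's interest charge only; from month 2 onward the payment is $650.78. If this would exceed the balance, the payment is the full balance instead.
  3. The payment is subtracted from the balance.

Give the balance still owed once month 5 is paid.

$80.95

Month 1: opening $2,600.83; interest $20.81 → $2,621.64; payment $20.81; balance $2,600.83
Month 2: opening $2,600.83; interest $20.81 → $2,621.64; payment $650.78; balance $1,970.86
Month 3: opening $1,970.86; interest $20.81 → $1,991.67; payment $650.78; balance $1,340.89
Month 4: opening $1,340.89; interest $20.81 → $1,361.70; payment $650.78; balance $710.92
Month 5: opening $710.92; interest $20.81 → $731.73; payment $650.78; balance $80.95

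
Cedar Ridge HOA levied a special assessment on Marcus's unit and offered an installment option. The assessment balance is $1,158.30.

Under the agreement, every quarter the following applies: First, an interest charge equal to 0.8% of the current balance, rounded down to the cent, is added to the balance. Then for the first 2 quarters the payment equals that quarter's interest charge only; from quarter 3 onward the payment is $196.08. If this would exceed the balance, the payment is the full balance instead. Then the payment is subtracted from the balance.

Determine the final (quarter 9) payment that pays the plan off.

Quarter 1: $1,158.30 +$9.26 interest = $1,167.56; pay $9.26 → $1,158.30
Quarter 2: $1,158.30 +$9.26 interest = $1,167.56; pay $9.26 → $1,158.30
Quarter 3: $1,158.30 +$9.26 interest = $1,167.56; pay $196.08 → $971.48
Quarter 4: $971.48 +$7.77 interest = $979.25; pay $196.08 → $783.17
Quarter 5: $783.17 +$6.26 interest = $789.43; pay $196.08 → $593.35
Quarter 6: $593.35 +$4.74 interest = $598.09; pay $196.08 → $402.01
Quarter 7: $402.01 +$3.21 interest = $405.22; pay $196.08 → $209.14
Quarter 8: $209.14 +$1.67 interest = $210.81; pay $196.08 → $14.73
Quarter 9: $14.73 +$0.11 interest = $14.84; pay $14.84 → $0.00

$14.84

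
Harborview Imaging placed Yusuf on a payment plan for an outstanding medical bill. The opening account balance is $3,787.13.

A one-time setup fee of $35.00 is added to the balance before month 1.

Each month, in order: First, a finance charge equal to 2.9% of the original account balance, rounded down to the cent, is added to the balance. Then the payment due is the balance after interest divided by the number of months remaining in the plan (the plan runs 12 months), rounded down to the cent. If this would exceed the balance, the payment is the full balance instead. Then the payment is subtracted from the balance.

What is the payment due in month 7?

Month 1: $3,822.13 +$109.82 interest = $3,931.95; pay $327.66 → $3,604.29
Month 2: $3,604.29 +$109.82 interest = $3,714.11; pay $337.64 → $3,376.47
Month 3: $3,376.47 +$109.82 interest = $3,486.29; pay $348.62 → $3,137.67
Month 4: $3,137.67 +$109.82 interest = $3,247.49; pay $360.83 → $2,886.66
Month 5: $2,886.66 +$109.82 interest = $2,996.48; pay $374.56 → $2,621.92
Month 6: $2,621.92 +$109.82 interest = $2,731.74; pay $390.24 → $2,341.50
Month 7: $2,341.50 +$109.82 interest = $2,451.32; pay $408.55 → $2,042.77

$408.55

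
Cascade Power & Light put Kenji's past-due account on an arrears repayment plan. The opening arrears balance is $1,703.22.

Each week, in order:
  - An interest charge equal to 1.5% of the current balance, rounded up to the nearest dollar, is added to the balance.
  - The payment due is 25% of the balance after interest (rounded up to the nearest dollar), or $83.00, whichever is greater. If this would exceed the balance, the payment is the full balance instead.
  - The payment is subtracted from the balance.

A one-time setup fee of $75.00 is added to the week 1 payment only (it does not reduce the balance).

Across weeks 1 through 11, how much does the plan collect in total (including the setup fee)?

Week 1: $1,703.22 +$26.00 interest = $1,729.22; pay $433.00 (+ $75.00 fee) → $1,296.22
Week 2: $1,296.22 +$20.00 interest = $1,316.22; pay $330.00 → $986.22
Week 3: $986.22 +$15.00 interest = $1,001.22; pay $251.00 → $750.22
Week 4: $750.22 +$12.00 interest = $762.22; pay $191.00 → $571.22
Week 5: $571.22 +$9.00 interest = $580.22; pay $146.00 → $434.22
Week 6: $434.22 +$7.00 interest = $441.22; pay $111.00 → $330.22
Week 7: $330.22 +$5.00 interest = $335.22; pay $84.00 → $251.22
Week 8: $251.22 +$4.00 interest = $255.22; pay $83.00 → $172.22
Week 9: $172.22 +$3.00 interest = $175.22; pay $83.00 → $92.22
Week 10: $92.22 +$2.00 interest = $94.22; pay $83.00 → $11.22
Week 11: $11.22 +$1.00 interest = $12.22; pay $12.22 → $0.00
Total paid: $1,882.22

$1,882.22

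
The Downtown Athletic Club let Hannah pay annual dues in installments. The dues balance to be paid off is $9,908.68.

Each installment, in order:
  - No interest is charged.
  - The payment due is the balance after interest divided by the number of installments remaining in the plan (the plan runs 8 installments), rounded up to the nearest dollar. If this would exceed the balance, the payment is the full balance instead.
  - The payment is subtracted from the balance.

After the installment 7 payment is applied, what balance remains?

$1,237.68

# | Opening | Payment | End bal
1 | $9,908.68 | $1,239.00 | $8,669.68
2 | $8,669.68 | $1,239.00 | $7,430.68
3 | $7,430.68 | $1,239.00 | $6,191.68
4 | $6,191.68 | $1,239.00 | $4,952.68
5 | $4,952.68 | $1,239.00 | $3,713.68
6 | $3,713.68 | $1,238.00 | $2,475.68
7 | $2,475.68 | $1,238.00 | $1,237.68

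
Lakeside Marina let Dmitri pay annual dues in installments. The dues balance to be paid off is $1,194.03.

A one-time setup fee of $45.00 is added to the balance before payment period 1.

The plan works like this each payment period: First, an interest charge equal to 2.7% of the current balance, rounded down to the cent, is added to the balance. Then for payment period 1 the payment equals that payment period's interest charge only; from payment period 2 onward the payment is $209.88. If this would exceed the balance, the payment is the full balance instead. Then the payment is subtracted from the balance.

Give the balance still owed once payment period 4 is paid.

# | Opening | Interest | Payment | End bal
1 | $1,239.03 | $33.45 | $33.45 | $1,239.03
2 | $1,239.03 | $33.45 | $209.88 | $1,062.60
3 | $1,062.60 | $28.69 | $209.88 | $881.41
4 | $881.41 | $23.79 | $209.88 | $695.32

$695.32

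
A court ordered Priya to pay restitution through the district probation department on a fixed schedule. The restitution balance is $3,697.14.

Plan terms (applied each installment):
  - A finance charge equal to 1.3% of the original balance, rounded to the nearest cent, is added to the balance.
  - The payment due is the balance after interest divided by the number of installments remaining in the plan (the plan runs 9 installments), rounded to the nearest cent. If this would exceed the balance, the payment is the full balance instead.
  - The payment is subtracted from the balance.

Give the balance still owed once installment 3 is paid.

Installment 1: opening $3,697.14; interest $48.06 → $3,745.20; payment $416.13; balance $3,329.07
Installment 2: opening $3,329.07; interest $48.06 → $3,377.13; payment $422.14; balance $2,954.99
Installment 3: opening $2,954.99; interest $48.06 → $3,003.05; payment $429.01; balance $2,574.04

$2,574.04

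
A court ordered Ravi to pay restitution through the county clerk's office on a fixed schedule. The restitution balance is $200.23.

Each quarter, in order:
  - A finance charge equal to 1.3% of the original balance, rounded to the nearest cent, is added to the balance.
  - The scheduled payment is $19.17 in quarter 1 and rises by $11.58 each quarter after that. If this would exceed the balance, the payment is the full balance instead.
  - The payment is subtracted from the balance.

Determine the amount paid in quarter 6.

$4.18

Quarter 1: opening $200.23; interest $2.60 → $202.83; payment $19.17; balance $183.66
Quarter 2: opening $183.66; interest $2.60 → $186.26; payment $30.75; balance $155.51
Quarter 3: opening $155.51; interest $2.60 → $158.11; payment $42.33; balance $115.78
Quarter 4: opening $115.78; interest $2.60 → $118.38; payment $53.91; balance $64.47
Quarter 5: opening $64.47; interest $2.60 → $67.07; payment $65.49; balance $1.58
Quarter 6: opening $1.58; interest $2.60 → $4.18; payment $4.18; balance $0.00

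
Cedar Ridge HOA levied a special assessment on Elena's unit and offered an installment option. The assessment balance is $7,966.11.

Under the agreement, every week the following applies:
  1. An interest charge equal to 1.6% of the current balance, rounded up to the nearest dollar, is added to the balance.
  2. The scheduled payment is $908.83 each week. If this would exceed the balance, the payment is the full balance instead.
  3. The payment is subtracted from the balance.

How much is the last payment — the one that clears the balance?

# | Opening | Interest | Payment | End bal
1 | $7,966.11 | $128.00 | $908.83 | $7,185.28
2 | $7,185.28 | $115.00 | $908.83 | $6,391.45
3 | $6,391.45 | $103.00 | $908.83 | $5,585.62
4 | $5,585.62 | $90.00 | $908.83 | $4,766.79
5 | $4,766.79 | $77.00 | $908.83 | $3,934.96
6 | $3,934.96 | $63.00 | $908.83 | $3,089.13
7 | $3,089.13 | $50.00 | $908.83 | $2,230.30
8 | $2,230.30 | $36.00 | $908.83 | $1,357.47
9 | $1,357.47 | $22.00 | $908.83 | $470.64
10 | $470.64 | $8.00 | $478.64 | $0.00

$478.64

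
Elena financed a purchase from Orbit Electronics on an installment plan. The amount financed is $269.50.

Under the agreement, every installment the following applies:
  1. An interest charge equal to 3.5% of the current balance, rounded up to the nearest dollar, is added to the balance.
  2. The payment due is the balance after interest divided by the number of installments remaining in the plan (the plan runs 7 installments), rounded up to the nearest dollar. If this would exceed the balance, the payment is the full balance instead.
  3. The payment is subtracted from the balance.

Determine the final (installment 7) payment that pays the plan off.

$49.50

Installment 1: opening $269.50; interest $10.00 → $279.50; payment $40.00; balance $239.50
Installment 2: opening $239.50; interest $9.00 → $248.50; payment $42.00; balance $206.50
Installment 3: opening $206.50; interest $8.00 → $214.50; payment $43.00; balance $171.50
Installment 4: opening $171.50; interest $7.00 → $178.50; payment $45.00; balance $133.50
Installment 5: opening $133.50; interest $5.00 → $138.50; payment $47.00; balance $91.50
Installment 6: opening $91.50; interest $4.00 → $95.50; payment $48.00; balance $47.50
Installment 7: opening $47.50; interest $2.00 → $49.50; payment $49.50; balance $0.00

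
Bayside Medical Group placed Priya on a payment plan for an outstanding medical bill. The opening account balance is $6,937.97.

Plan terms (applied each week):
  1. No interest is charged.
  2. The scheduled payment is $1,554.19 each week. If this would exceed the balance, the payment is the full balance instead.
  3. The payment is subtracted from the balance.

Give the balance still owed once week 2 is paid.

$3,829.59

Week 1: opening $6,937.97; payment $1,554.19; balance $5,383.78
Week 2: opening $5,383.78; payment $1,554.19; balance $3,829.59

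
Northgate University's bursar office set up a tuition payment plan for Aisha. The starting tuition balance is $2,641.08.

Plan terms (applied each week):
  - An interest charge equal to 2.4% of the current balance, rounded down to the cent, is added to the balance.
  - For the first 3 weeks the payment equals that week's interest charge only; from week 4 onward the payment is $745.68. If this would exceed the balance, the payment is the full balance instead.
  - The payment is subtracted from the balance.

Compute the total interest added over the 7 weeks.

Week 1: opening $2,641.08; interest $63.38 → $2,704.46; payment $63.38; balance $2,641.08
Week 2: opening $2,641.08; interest $63.38 → $2,704.46; payment $63.38; balance $2,641.08
Week 3: opening $2,641.08; interest $63.38 → $2,704.46; payment $63.38; balance $2,641.08
Week 4: opening $2,641.08; interest $63.38 → $2,704.46; payment $745.68; balance $1,958.78
Week 5: opening $1,958.78; interest $47.01 → $2,005.79; payment $745.68; balance $1,260.11
Week 6: opening $1,260.11; interest $30.24 → $1,290.35; payment $745.68; balance $544.67
Week 7: opening $544.67; interest $13.07 → $557.74; payment $557.74; balance $0.00
Total interest: $63.38 + $63.38 + $63.38 + $63.38 + $47.01 + $30.24 + $13.07 = $343.84

$343.84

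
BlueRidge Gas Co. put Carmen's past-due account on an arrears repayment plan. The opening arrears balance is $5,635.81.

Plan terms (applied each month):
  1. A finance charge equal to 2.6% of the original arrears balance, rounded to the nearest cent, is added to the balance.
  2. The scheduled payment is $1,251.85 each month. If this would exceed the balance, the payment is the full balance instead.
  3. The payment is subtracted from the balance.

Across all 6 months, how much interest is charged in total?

# | Opening | Interest | Payment | End bal
1 | $5,635.81 | $146.53 | $1,251.85 | $4,530.49
2 | $4,530.49 | $146.53 | $1,251.85 | $3,425.17
3 | $3,425.17 | $146.53 | $1,251.85 | $2,319.85
4 | $2,319.85 | $146.53 | $1,251.85 | $1,214.53
5 | $1,214.53 | $146.53 | $1,251.85 | $109.21
6 | $109.21 | $146.53 | $255.74 | $0.00
Total interest: $146.53 + $146.53 + $146.53 + $146.53 + $146.53 + $146.53 = $879.18

$879.18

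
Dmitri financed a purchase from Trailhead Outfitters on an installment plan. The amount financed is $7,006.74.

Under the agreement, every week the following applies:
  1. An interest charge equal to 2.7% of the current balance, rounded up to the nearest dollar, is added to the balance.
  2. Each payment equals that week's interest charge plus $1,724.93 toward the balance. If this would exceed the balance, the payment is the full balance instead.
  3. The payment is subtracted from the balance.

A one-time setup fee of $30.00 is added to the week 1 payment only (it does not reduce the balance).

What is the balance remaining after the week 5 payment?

$0.00

Week 1: $7,006.74 +$190.00 interest = $7,196.74; pay $1,914.93 (+ $30.00 fee) → $5,281.81
Week 2: $5,281.81 +$143.00 interest = $5,424.81; pay $1,867.93 → $3,556.88
Week 3: $3,556.88 +$97.00 interest = $3,653.88; pay $1,821.93 → $1,831.95
Week 4: $1,831.95 +$50.00 interest = $1,881.95; pay $1,774.93 → $107.02
Week 5: $107.02 +$3.00 interest = $110.02; pay $110.02 → $0.00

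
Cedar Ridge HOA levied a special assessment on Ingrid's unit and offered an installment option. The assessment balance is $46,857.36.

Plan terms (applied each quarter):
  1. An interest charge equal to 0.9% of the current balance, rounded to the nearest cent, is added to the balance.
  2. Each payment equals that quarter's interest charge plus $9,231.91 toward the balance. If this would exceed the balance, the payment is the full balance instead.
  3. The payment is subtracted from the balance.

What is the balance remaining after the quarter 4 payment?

Quarter 1: $46,857.36 +$421.72 interest = $47,279.08; pay $9,653.63 → $37,625.45
Quarter 2: $37,625.45 +$338.63 interest = $37,964.08; pay $9,570.54 → $28,393.54
Quarter 3: $28,393.54 +$255.54 interest = $28,649.08; pay $9,487.45 → $19,161.63
Quarter 4: $19,161.63 +$172.45 interest = $19,334.08; pay $9,404.36 → $9,929.72

$9,929.72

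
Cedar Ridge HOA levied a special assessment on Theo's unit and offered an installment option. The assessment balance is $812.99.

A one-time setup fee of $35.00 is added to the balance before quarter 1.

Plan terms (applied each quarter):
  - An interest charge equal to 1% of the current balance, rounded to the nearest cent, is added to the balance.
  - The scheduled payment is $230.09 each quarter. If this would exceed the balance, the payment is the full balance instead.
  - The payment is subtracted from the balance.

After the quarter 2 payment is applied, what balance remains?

$402.55

Quarter 1: $847.99 +$8.48 interest = $856.47; pay $230.09 → $626.38
Quarter 2: $626.38 +$6.26 interest = $632.64; pay $230.09 → $402.55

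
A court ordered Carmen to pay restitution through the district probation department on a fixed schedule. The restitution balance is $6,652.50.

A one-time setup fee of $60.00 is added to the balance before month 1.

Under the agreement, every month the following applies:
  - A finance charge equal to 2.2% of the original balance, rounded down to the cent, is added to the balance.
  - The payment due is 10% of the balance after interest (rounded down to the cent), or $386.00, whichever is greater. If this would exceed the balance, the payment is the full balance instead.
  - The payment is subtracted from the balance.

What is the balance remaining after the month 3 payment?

$5,250.37

# | Opening | Interest | Payment | End bal
1 | $6,712.50 | $146.35 | $685.88 | $6,172.97
2 | $6,172.97 | $146.35 | $631.93 | $5,687.39
3 | $5,687.39 | $146.35 | $583.37 | $5,250.37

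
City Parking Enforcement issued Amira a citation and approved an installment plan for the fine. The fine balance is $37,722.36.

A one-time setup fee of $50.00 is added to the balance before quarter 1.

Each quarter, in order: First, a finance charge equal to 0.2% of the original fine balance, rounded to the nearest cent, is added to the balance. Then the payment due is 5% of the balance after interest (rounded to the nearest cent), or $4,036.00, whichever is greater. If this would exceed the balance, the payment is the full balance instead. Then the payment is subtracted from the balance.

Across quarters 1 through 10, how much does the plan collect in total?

Quarter 1: opening $37,772.36; interest $75.44 → $37,847.80; payment $4,036.00; balance $33,811.80
Quarter 2: opening $33,811.80; interest $75.44 → $33,887.24; payment $4,036.00; balance $29,851.24
Quarter 3: opening $29,851.24; interest $75.44 → $29,926.68; payment $4,036.00; balance $25,890.68
Quarter 4: opening $25,890.68; interest $75.44 → $25,966.12; payment $4,036.00; balance $21,930.12
Quarter 5: opening $21,930.12; interest $75.44 → $22,005.56; payment $4,036.00; balance $17,969.56
Quarter 6: opening $17,969.56; interest $75.44 → $18,045.00; payment $4,036.00; balance $14,009.00
Quarter 7: opening $14,009.00; interest $75.44 → $14,084.44; payment $4,036.00; balance $10,048.44
Quarter 8: opening $10,048.44; interest $75.44 → $10,123.88; payment $4,036.00; balance $6,087.88
Quarter 9: opening $6,087.88; interest $75.44 → $6,163.32; payment $4,036.00; balance $2,127.32
Quarter 10: opening $2,127.32; interest $75.44 → $2,202.76; payment $2,202.76; balance $0.00
Total paid: $38,526.76

$38,526.76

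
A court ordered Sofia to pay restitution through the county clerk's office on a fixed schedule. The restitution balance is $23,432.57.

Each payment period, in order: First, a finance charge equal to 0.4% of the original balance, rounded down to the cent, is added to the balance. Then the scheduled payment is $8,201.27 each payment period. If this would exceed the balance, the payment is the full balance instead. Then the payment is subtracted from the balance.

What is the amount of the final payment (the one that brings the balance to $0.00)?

$7,311.22

# | Opening | Interest | Payment | End bal
1 | $23,432.57 | $93.73 | $8,201.27 | $15,325.03
2 | $15,325.03 | $93.73 | $8,201.27 | $7,217.49
3 | $7,217.49 | $93.73 | $7,311.22 | $0.00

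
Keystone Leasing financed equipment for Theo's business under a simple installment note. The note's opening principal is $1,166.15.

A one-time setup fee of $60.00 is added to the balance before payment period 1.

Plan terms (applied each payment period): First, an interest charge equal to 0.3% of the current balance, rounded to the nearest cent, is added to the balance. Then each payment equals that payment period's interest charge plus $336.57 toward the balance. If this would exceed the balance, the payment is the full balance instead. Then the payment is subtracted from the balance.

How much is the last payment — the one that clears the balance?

$217.09

Payment period 1: $1,226.15 +$3.68 interest = $1,229.83; pay $340.25 → $889.58
Payment period 2: $889.58 +$2.67 interest = $892.25; pay $339.24 → $553.01
Payment period 3: $553.01 +$1.66 interest = $554.67; pay $338.23 → $216.44
Payment period 4: $216.44 +$0.65 interest = $217.09; pay $217.09 → $0.00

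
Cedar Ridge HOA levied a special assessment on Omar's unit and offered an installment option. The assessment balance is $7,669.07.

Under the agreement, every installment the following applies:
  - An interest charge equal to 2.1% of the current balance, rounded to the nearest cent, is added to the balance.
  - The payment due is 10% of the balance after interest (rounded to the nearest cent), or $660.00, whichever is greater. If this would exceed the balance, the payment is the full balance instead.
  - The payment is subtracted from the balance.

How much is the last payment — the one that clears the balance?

# | Opening | Interest | Payment | End bal
1 | $7,669.07 | $161.05 | $783.01 | $7,047.11
2 | $7,047.11 | $147.99 | $719.51 | $6,475.59
3 | $6,475.59 | $135.99 | $661.16 | $5,950.42
4 | $5,950.42 | $124.96 | $660.00 | $5,415.38
5 | $5,415.38 | $113.72 | $660.00 | $4,869.10
6 | $4,869.10 | $102.25 | $660.00 | $4,311.35
7 | $4,311.35 | $90.54 | $660.00 | $3,741.89
8 | $3,741.89 | $78.58 | $660.00 | $3,160.47
9 | $3,160.47 | $66.37 | $660.00 | $2,566.84
10 | $2,566.84 | $53.90 | $660.00 | $1,960.74
11 | $1,960.74 | $41.18 | $660.00 | $1,341.92
12 | $1,341.92 | $28.18 | $660.00 | $710.10
13 | $710.10 | $14.91 | $660.00 | $65.01
14 | $65.01 | $1.37 | $66.38 | $0.00

$66.38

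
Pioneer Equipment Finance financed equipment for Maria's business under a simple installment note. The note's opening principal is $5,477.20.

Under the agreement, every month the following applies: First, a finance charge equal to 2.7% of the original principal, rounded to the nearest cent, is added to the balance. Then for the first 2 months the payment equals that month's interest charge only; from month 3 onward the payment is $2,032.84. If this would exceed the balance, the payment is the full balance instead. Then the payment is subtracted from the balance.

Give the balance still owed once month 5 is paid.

Month 1: opening $5,477.20; interest $147.88 → $5,625.08; payment $147.88; balance $5,477.20
Month 2: opening $5,477.20; interest $147.88 → $5,625.08; payment $147.88; balance $5,477.20
Month 3: opening $5,477.20; interest $147.88 → $5,625.08; payment $2,032.84; balance $3,592.24
Month 4: opening $3,592.24; interest $147.88 → $3,740.12; payment $2,032.84; balance $1,707.28
Month 5: opening $1,707.28; interest $147.88 → $1,855.16; payment $1,855.16; balance $0.00

$0.00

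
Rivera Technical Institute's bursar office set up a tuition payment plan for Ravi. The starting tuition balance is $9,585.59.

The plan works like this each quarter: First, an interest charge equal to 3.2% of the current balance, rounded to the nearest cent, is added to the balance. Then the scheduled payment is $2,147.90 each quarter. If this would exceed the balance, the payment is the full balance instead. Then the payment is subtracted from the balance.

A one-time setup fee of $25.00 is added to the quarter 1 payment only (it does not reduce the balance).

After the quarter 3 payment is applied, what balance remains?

$3,883.47

Quarter 1: $9,585.59 +$306.74 interest = $9,892.33; pay $2,147.90 (+ $25.00 fee) → $7,744.43
Quarter 2: $7,744.43 +$247.82 interest = $7,992.25; pay $2,147.90 → $5,844.35
Quarter 3: $5,844.35 +$187.02 interest = $6,031.37; pay $2,147.90 → $3,883.47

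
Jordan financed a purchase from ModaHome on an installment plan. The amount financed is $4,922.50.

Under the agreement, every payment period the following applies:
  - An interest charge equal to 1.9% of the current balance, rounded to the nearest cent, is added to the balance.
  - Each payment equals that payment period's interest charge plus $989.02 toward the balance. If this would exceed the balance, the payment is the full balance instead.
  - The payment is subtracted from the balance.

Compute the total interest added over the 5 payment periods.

Payment period 1: $4,922.50 +$93.53 interest = $5,016.03; pay $1,082.55 → $3,933.48
Payment period 2: $3,933.48 +$74.74 interest = $4,008.22; pay $1,063.76 → $2,944.46
Payment period 3: $2,944.46 +$55.94 interest = $3,000.40; pay $1,044.96 → $1,955.44
Payment period 4: $1,955.44 +$37.15 interest = $1,992.59; pay $1,026.17 → $966.42
Payment period 5: $966.42 +$18.36 interest = $984.78; pay $984.78 → $0.00
Total interest: $93.53 + $74.74 + $55.94 + $37.15 + $18.36 = $279.72

$279.72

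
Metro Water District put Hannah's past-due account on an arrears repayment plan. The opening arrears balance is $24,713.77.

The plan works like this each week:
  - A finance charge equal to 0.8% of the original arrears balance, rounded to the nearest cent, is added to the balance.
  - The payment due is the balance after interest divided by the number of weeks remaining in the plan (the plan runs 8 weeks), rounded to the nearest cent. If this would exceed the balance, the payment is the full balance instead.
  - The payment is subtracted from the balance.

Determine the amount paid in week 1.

Week 1: $24,713.77 +$197.71 interest = $24,911.48; pay $3,113.94 → $21,797.54

$3,113.94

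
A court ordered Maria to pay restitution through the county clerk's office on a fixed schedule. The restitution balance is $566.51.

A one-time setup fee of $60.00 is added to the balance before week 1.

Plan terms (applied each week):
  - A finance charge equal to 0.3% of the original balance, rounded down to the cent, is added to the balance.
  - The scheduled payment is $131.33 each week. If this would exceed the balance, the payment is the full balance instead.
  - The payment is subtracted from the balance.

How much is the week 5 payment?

$109.64

Week 1: $626.51 +$1.69 interest = $628.20; pay $131.33 → $496.87
Week 2: $496.87 +$1.69 interest = $498.56; pay $131.33 → $367.23
Week 3: $367.23 +$1.69 interest = $368.92; pay $131.33 → $237.59
Week 4: $237.59 +$1.69 interest = $239.28; pay $131.33 → $107.95
Week 5: $107.95 +$1.69 interest = $109.64; pay $109.64 → $0.00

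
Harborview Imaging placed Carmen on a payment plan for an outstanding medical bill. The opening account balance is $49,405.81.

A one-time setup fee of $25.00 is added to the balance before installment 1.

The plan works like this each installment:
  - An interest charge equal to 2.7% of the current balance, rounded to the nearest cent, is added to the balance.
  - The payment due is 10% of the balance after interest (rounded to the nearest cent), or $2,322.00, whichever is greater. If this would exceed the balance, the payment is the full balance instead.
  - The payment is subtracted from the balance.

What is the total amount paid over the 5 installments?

$21,819.84

# | Opening | Interest | Payment | End bal
1 | $49,430.81 | $1,334.63 | $5,076.54 | $45,688.90
2 | $45,688.90 | $1,233.60 | $4,692.25 | $42,230.25
3 | $42,230.25 | $1,140.22 | $4,337.05 | $39,033.42
4 | $39,033.42 | $1,053.90 | $4,008.73 | $36,078.59
5 | $36,078.59 | $974.12 | $3,705.27 | $33,347.44
Total paid: $21,819.84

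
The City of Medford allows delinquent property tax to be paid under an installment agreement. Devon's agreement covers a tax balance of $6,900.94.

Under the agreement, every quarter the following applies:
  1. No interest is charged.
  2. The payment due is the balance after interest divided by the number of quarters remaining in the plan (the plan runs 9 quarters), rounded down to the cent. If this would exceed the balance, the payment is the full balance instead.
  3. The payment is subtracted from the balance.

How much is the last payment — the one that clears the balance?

# | Opening | Payment | End bal
1 | $6,900.94 | $766.77 | $6,134.17
2 | $6,134.17 | $766.77 | $5,367.40
3 | $5,367.40 | $766.77 | $4,600.63
4 | $4,600.63 | $766.77 | $3,833.86
5 | $3,833.86 | $766.77 | $3,067.09
6 | $3,067.09 | $766.77 | $2,300.32
7 | $2,300.32 | $766.77 | $1,533.55
8 | $1,533.55 | $766.77 | $766.78
9 | $766.78 | $766.78 | $0.00

$766.78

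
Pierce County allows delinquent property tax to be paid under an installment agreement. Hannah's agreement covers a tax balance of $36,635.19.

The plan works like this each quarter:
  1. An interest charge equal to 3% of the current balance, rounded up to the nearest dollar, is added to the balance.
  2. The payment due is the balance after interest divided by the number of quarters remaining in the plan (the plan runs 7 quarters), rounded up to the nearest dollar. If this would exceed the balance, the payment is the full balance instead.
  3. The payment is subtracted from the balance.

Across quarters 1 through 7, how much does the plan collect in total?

Quarter 1: $36,635.19 +$1,100.00 interest = $37,735.19; pay $5,391.00 → $32,344.19
Quarter 2: $32,344.19 +$971.00 interest = $33,315.19; pay $5,553.00 → $27,762.19
Quarter 3: $27,762.19 +$833.00 interest = $28,595.19; pay $5,720.00 → $22,875.19
Quarter 4: $22,875.19 +$687.00 interest = $23,562.19; pay $5,891.00 → $17,671.19
Quarter 5: $17,671.19 +$531.00 interest = $18,202.19; pay $6,068.00 → $12,134.19
Quarter 6: $12,134.19 +$365.00 interest = $12,499.19; pay $6,250.00 → $6,249.19
Quarter 7: $6,249.19 +$188.00 interest = $6,437.19; pay $6,437.19 → $0.00
Total paid: $41,310.19

$41,310.19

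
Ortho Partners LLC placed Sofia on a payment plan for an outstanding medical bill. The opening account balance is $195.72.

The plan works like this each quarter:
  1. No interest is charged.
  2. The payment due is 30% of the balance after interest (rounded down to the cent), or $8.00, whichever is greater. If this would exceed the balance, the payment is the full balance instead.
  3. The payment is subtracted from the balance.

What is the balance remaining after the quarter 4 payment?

$47.00

Quarter 1: $195.72 − $58.71 → $137.01
Quarter 2: $137.01 − $41.10 → $95.91
Quarter 3: $95.91 − $28.77 → $67.14
Quarter 4: $67.14 − $20.14 → $47.00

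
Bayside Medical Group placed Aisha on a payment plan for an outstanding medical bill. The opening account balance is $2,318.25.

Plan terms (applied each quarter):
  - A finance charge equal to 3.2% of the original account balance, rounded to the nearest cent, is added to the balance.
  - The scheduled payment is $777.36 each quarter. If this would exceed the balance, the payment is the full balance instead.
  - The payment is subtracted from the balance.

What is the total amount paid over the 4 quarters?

$2,614.97

Quarter 1: opening $2,318.25; interest $74.18 → $2,392.43; payment $777.36; balance $1,615.07
Quarter 2: opening $1,615.07; interest $74.18 → $1,689.25; payment $777.36; balance $911.89
Quarter 3: opening $911.89; interest $74.18 → $986.07; payment $777.36; balance $208.71
Quarter 4: opening $208.71; interest $74.18 → $282.89; payment $282.89; balance $0.00
Total paid: $2,614.97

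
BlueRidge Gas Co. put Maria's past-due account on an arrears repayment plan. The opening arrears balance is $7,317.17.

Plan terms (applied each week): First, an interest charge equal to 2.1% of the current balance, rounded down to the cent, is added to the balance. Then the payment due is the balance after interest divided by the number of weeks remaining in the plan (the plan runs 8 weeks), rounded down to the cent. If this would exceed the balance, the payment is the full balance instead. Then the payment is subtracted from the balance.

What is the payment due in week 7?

Week 1: $7,317.17 +$153.66 interest = $7,470.83; pay $933.85 → $6,536.98
Week 2: $6,536.98 +$137.27 interest = $6,674.25; pay $953.46 → $5,720.79
Week 3: $5,720.79 +$120.13 interest = $5,840.92; pay $973.48 → $4,867.44
Week 4: $4,867.44 +$102.21 interest = $4,969.65; pay $993.93 → $3,975.72
Week 5: $3,975.72 +$83.49 interest = $4,059.21; pay $1,014.80 → $3,044.41
Week 6: $3,044.41 +$63.93 interest = $3,108.34; pay $1,036.11 → $2,072.23
Week 7: $2,072.23 +$43.51 interest = $2,115.74; pay $1,057.87 → $1,057.87

$1,057.87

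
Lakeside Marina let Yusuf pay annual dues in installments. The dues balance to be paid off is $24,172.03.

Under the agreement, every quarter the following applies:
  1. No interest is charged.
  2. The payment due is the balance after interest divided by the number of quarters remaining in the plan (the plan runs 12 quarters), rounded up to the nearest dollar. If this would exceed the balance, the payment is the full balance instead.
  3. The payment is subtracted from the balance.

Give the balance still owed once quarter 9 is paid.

# | Opening | Payment | End bal
1 | $24,172.03 | $2,015.00 | $22,157.03
2 | $22,157.03 | $2,015.00 | $20,142.03
3 | $20,142.03 | $2,015.00 | $18,127.03
4 | $18,127.03 | $2,015.00 | $16,112.03
5 | $16,112.03 | $2,015.00 | $14,097.03
6 | $14,097.03 | $2,014.00 | $12,083.03
7 | $12,083.03 | $2,014.00 | $10,069.03
8 | $10,069.03 | $2,014.00 | $8,055.03
9 | $8,055.03 | $2,014.00 | $6,041.03

$6,041.03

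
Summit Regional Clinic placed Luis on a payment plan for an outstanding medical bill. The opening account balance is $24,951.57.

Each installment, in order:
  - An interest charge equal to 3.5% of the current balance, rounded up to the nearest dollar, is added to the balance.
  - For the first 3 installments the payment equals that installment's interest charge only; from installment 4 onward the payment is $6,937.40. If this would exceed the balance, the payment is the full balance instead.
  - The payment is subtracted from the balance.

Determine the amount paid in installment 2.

$874.00

Installment 1: opening $24,951.57; interest $874.00 → $25,825.57; payment $874.00; balance $24,951.57
Installment 2: opening $24,951.57; interest $874.00 → $25,825.57; payment $874.00; balance $24,951.57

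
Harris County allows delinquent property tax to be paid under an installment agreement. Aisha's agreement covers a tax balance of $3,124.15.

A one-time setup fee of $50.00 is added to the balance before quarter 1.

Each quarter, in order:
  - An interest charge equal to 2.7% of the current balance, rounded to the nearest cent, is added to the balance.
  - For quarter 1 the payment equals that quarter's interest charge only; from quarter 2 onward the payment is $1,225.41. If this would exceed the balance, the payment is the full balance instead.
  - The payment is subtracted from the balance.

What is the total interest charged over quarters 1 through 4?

$249.66

# | Opening | Interest | Payment | End bal
1 | $3,174.15 | $85.70 | $85.70 | $3,174.15
2 | $3,174.15 | $85.70 | $1,225.41 | $2,034.44
3 | $2,034.44 | $54.93 | $1,225.41 | $863.96
4 | $863.96 | $23.33 | $887.29 | $0.00
Total interest: $85.70 + $85.70 + $54.93 + $23.33 = $249.66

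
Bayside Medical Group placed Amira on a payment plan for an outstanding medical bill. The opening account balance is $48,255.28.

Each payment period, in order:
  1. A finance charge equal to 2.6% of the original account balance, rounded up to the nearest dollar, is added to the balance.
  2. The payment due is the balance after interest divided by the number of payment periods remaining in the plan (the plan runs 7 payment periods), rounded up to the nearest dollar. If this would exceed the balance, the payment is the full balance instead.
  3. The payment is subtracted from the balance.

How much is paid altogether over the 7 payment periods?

$57,040.28

# | Opening | Interest | Payment | End bal
1 | $48,255.28 | $1,255.00 | $7,073.00 | $42,437.28
2 | $42,437.28 | $1,255.00 | $7,283.00 | $36,409.28
3 | $36,409.28 | $1,255.00 | $7,533.00 | $30,131.28
4 | $30,131.28 | $1,255.00 | $7,847.00 | $23,539.28
5 | $23,539.28 | $1,255.00 | $8,265.00 | $16,529.28
6 | $16,529.28 | $1,255.00 | $8,893.00 | $8,891.28
7 | $8,891.28 | $1,255.00 | $10,146.28 | $0.00
Total paid: $57,040.28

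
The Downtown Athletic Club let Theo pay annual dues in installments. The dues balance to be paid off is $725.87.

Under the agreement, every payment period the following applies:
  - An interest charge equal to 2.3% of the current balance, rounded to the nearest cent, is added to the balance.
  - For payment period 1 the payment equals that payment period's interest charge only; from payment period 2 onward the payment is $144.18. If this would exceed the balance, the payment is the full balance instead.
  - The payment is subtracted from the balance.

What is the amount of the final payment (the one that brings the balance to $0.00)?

Payment period 1: $725.87 +$16.70 interest = $742.57; pay $16.70 → $725.87
Payment period 2: $725.87 +$16.70 interest = $742.57; pay $144.18 → $598.39
Payment period 3: $598.39 +$13.76 interest = $612.15; pay $144.18 → $467.97
Payment period 4: $467.97 +$10.76 interest = $478.73; pay $144.18 → $334.55
Payment period 5: $334.55 +$7.69 interest = $342.24; pay $144.18 → $198.06
Payment period 6: $198.06 +$4.56 interest = $202.62; pay $144.18 → $58.44
Payment period 7: $58.44 +$1.34 interest = $59.78; pay $59.78 → $0.00

$59.78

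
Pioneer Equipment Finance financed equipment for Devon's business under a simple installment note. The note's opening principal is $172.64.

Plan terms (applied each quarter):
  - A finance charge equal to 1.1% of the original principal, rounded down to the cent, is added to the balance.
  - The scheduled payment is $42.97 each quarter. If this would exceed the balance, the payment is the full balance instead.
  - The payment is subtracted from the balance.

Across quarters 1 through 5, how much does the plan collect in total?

$182.09

Quarter 1: opening $172.64; interest $1.89 → $174.53; payment $42.97; balance $131.56
Quarter 2: opening $131.56; interest $1.89 → $133.45; payment $42.97; balance $90.48
Quarter 3: opening $90.48; interest $1.89 → $92.37; payment $42.97; balance $49.40
Quarter 4: opening $49.40; interest $1.89 → $51.29; payment $42.97; balance $8.32
Quarter 5: opening $8.32; interest $1.89 → $10.21; payment $10.21; balance $0.00
Total paid: $182.09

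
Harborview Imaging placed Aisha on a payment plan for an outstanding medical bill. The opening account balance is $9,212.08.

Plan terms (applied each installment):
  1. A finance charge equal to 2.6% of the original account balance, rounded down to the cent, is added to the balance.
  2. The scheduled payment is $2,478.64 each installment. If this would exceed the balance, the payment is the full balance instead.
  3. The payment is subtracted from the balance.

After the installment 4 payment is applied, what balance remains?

Installment 1: $9,212.08 +$239.51 interest = $9,451.59; pay $2,478.64 → $6,972.95
Installment 2: $6,972.95 +$239.51 interest = $7,212.46; pay $2,478.64 → $4,733.82
Installment 3: $4,733.82 +$239.51 interest = $4,973.33; pay $2,478.64 → $2,494.69
Installment 4: $2,494.69 +$239.51 interest = $2,734.20; pay $2,478.64 → $255.56

$255.56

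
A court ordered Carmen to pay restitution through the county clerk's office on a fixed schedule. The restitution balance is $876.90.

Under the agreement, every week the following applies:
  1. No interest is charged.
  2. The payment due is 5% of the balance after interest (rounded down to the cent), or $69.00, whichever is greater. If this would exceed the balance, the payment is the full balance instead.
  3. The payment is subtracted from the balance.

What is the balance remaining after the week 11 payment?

Week 1: $876.90 − $69.00 → $807.90
Week 2: $807.90 − $69.00 → $738.90
Week 3: $738.90 − $69.00 → $669.90
Week 4: $669.90 − $69.00 → $600.90
Week 5: $600.90 − $69.00 → $531.90
Week 6: $531.90 − $69.00 → $462.90
Week 7: $462.90 − $69.00 → $393.90
Week 8: $393.90 − $69.00 → $324.90
Week 9: $324.90 − $69.00 → $255.90
Week 10: $255.90 − $69.00 → $186.90
Week 11: $186.90 − $69.00 → $117.90

$117.90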